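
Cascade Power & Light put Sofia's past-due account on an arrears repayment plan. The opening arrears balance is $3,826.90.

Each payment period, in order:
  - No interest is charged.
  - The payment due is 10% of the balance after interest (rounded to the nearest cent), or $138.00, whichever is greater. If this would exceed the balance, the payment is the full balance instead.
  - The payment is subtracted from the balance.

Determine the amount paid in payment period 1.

$382.69

Payment period 1: $3,826.90 − $382.69 → $3,444.21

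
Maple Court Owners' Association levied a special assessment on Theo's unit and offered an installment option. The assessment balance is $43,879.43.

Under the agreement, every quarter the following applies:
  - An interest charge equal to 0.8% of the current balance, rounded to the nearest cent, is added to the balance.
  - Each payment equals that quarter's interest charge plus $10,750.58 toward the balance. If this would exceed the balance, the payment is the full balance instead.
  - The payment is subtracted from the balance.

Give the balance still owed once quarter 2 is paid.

Quarter 1: opening $43,879.43; interest $351.04 → $44,230.47; payment $11,101.62; balance $33,128.85
Quarter 2: opening $33,128.85; interest $265.03 → $33,393.88; payment $11,015.61; balance $22,378.27

$22,378.27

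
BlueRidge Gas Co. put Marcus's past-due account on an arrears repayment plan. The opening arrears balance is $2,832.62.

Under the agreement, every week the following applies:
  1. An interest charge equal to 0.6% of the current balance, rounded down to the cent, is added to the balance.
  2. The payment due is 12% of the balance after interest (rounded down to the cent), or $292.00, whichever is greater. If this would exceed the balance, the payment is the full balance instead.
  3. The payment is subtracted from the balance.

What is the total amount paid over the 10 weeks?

Week 1: opening $2,832.62; interest $16.99 → $2,849.61; payment $341.95; balance $2,507.66
Week 2: opening $2,507.66; interest $15.04 → $2,522.70; payment $302.72; balance $2,219.98
Week 3: opening $2,219.98; interest $13.31 → $2,233.29; payment $292.00; balance $1,941.29
Week 4: opening $1,941.29; interest $11.64 → $1,952.93; payment $292.00; balance $1,660.93
Week 5: opening $1,660.93; interest $9.96 → $1,670.89; payment $292.00; balance $1,378.89
Week 6: opening $1,378.89; interest $8.27 → $1,387.16; payment $292.00; balance $1,095.16
Week 7: opening $1,095.16; interest $6.57 → $1,101.73; payment $292.00; balance $809.73
Week 8: opening $809.73; interest $4.85 → $814.58; payment $292.00; balance $522.58
Week 9: opening $522.58; interest $3.13 → $525.71; payment $292.00; balance $233.71
Week 10: opening $233.71; interest $1.40 → $235.11; payment $235.11; balance $0.00
Total paid: $2,923.78

$2,923.78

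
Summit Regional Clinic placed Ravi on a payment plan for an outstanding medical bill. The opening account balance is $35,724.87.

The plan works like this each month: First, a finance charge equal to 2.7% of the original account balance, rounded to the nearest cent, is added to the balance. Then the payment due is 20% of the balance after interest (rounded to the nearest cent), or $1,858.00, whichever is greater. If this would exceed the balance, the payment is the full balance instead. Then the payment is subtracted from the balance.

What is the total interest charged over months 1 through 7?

$6,751.99

# | Opening | Interest | Payment | End bal
1 | $35,724.87 | $964.57 | $7,337.89 | $29,351.55
2 | $29,351.55 | $964.57 | $6,063.22 | $24,252.90
3 | $24,252.90 | $964.57 | $5,043.49 | $20,173.98
4 | $20,173.98 | $964.57 | $4,227.71 | $16,910.84
5 | $16,910.84 | $964.57 | $3,575.08 | $14,300.33
6 | $14,300.33 | $964.57 | $3,052.98 | $12,211.92
7 | $12,211.92 | $964.57 | $2,635.30 | $10,541.19
Total interest: $964.57 + $964.57 + $964.57 + $964.57 + $964.57 + $964.57 + $964.57 = $6,751.99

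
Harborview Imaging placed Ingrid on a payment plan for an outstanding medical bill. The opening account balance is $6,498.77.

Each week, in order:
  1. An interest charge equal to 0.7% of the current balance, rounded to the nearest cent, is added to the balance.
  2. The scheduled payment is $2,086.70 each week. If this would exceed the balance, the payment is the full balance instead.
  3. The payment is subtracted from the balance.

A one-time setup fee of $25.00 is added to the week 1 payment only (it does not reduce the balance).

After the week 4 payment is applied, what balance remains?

$0.00

Week 1: $6,498.77 +$45.49 interest = $6,544.26; pay $2,086.70 (+ $25.00 fee) → $4,457.56
Week 2: $4,457.56 +$31.20 interest = $4,488.76; pay $2,086.70 → $2,402.06
Week 3: $2,402.06 +$16.81 interest = $2,418.87; pay $2,086.70 → $332.17
Week 4: $332.17 +$2.33 interest = $334.50; pay $334.50 → $0.00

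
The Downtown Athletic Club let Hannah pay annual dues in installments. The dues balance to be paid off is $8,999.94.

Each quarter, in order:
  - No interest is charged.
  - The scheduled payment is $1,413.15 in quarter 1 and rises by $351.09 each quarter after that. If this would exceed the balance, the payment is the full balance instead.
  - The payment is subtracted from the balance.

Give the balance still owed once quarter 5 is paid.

Quarter 1: $8,999.94 − $1,413.15 → $7,586.79
Quarter 2: $7,586.79 − $1,764.24 → $5,822.55
Quarter 3: $5,822.55 − $2,115.33 → $3,707.22
Quarter 4: $3,707.22 − $2,466.42 → $1,240.80
Quarter 5: $1,240.80 − $1,240.80 → $0.00

$0.00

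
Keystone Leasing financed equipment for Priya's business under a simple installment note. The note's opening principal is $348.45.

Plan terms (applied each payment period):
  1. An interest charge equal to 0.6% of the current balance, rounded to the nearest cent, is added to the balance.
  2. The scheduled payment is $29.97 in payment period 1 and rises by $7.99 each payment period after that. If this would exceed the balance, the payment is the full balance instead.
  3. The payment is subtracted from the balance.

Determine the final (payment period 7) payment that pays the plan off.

$58.18

# | Opening | Interest | Payment | End bal
1 | $348.45 | $2.09 | $29.97 | $320.57
2 | $320.57 | $1.92 | $37.96 | $284.53
3 | $284.53 | $1.71 | $45.95 | $240.29
4 | $240.29 | $1.44 | $53.94 | $187.79
5 | $187.79 | $1.13 | $61.93 | $126.99
6 | $126.99 | $0.76 | $69.92 | $57.83
7 | $57.83 | $0.35 | $58.18 | $0.00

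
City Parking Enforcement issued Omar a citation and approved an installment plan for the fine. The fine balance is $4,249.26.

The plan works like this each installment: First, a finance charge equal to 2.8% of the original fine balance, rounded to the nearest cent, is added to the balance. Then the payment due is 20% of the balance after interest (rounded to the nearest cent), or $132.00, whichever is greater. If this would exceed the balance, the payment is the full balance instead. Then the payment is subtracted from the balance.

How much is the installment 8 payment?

Installment 1: opening $4,249.26; interest $118.98 → $4,368.24; payment $873.65; balance $3,494.59
Installment 2: opening $3,494.59; interest $118.98 → $3,613.57; payment $722.71; balance $2,890.86
Installment 3: opening $2,890.86; interest $118.98 → $3,009.84; payment $601.97; balance $2,407.87
Installment 4: opening $2,407.87; interest $118.98 → $2,526.85; payment $505.37; balance $2,021.48
Installment 5: opening $2,021.48; interest $118.98 → $2,140.46; payment $428.09; balance $1,712.37
Installment 6: opening $1,712.37; interest $118.98 → $1,831.35; payment $366.27; balance $1,465.08
Installment 7: opening $1,465.08; interest $118.98 → $1,584.06; payment $316.81; balance $1,267.25
Installment 8: opening $1,267.25; interest $118.98 → $1,386.23; payment $277.25; balance $1,108.98

$277.25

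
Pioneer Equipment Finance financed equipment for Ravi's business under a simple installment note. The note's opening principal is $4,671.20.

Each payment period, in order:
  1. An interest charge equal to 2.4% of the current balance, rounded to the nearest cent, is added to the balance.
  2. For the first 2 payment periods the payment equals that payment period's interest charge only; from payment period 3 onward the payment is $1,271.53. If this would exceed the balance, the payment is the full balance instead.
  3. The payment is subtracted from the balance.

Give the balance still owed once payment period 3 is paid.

$3,511.78

Payment period 1: opening $4,671.20; interest $112.11 → $4,783.31; payment $112.11; balance $4,671.20
Payment period 2: opening $4,671.20; interest $112.11 → $4,783.31; payment $112.11; balance $4,671.20
Payment period 3: opening $4,671.20; interest $112.11 → $4,783.31; payment $1,271.53; balance $3,511.78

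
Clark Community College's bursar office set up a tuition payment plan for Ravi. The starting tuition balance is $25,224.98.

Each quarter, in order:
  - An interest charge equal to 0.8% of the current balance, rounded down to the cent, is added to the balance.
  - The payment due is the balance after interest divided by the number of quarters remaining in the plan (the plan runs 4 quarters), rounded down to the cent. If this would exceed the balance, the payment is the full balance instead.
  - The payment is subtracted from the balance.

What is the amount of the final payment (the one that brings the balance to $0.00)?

Quarter 1: opening $25,224.98; interest $201.79 → $25,426.77; payment $6,356.69; balance $19,070.08
Quarter 2: opening $19,070.08; interest $152.56 → $19,222.64; payment $6,407.54; balance $12,815.10
Quarter 3: opening $12,815.10; interest $102.52 → $12,917.62; payment $6,458.81; balance $6,458.81
Quarter 4: opening $6,458.81; interest $51.67 → $6,510.48; payment $6,510.48; balance $0.00

$6,510.48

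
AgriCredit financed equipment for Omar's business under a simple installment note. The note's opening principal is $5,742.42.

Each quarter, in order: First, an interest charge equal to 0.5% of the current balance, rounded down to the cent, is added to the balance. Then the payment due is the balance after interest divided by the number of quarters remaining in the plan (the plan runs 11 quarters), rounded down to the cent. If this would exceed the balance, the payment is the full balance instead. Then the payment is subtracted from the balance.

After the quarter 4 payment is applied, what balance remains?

Quarter 1: opening $5,742.42; interest $28.71 → $5,771.13; payment $524.64; balance $5,246.49
Quarter 2: opening $5,246.49; interest $26.23 → $5,272.72; payment $527.27; balance $4,745.45
Quarter 3: opening $4,745.45; interest $23.72 → $4,769.17; payment $529.90; balance $4,239.27
Quarter 4: opening $4,239.27; interest $21.19 → $4,260.46; payment $532.55; balance $3,727.91

$3,727.91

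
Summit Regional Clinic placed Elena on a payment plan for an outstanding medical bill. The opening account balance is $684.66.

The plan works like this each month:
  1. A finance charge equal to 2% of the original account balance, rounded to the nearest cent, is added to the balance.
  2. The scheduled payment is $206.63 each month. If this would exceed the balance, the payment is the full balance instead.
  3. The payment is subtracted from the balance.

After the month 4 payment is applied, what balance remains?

Month 1: opening $684.66; interest $13.69 → $698.35; payment $206.63; balance $491.72
Month 2: opening $491.72; interest $13.69 → $505.41; payment $206.63; balance $298.78
Month 3: opening $298.78; interest $13.69 → $312.47; payment $206.63; balance $105.84
Month 4: opening $105.84; interest $13.69 → $119.53; payment $119.53; balance $0.00

$0.00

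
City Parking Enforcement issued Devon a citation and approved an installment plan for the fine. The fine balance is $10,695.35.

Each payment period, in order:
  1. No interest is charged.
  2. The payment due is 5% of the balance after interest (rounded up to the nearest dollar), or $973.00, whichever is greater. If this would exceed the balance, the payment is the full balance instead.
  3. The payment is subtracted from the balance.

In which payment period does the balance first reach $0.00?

Payment period 1: $10,695.35 − $973.00 → $9,722.35
Payment period 2: $9,722.35 − $973.00 → $8,749.35
Payment period 3: $8,749.35 − $973.00 → $7,776.35
Payment period 4: $7,776.35 − $973.00 → $6,803.35
Payment period 5: $6,803.35 − $973.00 → $5,830.35
Payment period 6: $5,830.35 − $973.00 → $4,857.35
Payment period 7: $4,857.35 − $973.00 → $3,884.35
Payment period 8: $3,884.35 − $973.00 → $2,911.35
Payment period 9: $2,911.35 − $973.00 → $1,938.35
Payment period 10: $1,938.35 − $973.00 → $965.35
Payment period 11: $965.35 − $965.35 → $0.00
Balance reaches $0.00 in payment period 11.

11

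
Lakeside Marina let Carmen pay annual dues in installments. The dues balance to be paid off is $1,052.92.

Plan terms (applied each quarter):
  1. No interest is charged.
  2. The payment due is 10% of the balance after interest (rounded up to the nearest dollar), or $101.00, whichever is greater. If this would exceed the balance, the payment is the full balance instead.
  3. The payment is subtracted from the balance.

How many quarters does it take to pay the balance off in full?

11

Quarter 1: opening $1,052.92; payment $106.00; balance $946.92
Quarter 2: opening $946.92; payment $101.00; balance $845.92
Quarter 3: opening $845.92; payment $101.00; balance $744.92
Quarter 4: opening $744.92; payment $101.00; balance $643.92
Quarter 5: opening $643.92; payment $101.00; balance $542.92
Quarter 6: opening $542.92; payment $101.00; balance $441.92
Quarter 7: opening $441.92; payment $101.00; balance $340.92
Quarter 8: opening $340.92; payment $101.00; balance $239.92
Quarter 9: opening $239.92; payment $101.00; balance $138.92
Quarter 10: opening $138.92; payment $101.00; balance $37.92
Quarter 11: opening $37.92; payment $37.92; balance $0.00
Balance reaches $0.00 in quarter 11.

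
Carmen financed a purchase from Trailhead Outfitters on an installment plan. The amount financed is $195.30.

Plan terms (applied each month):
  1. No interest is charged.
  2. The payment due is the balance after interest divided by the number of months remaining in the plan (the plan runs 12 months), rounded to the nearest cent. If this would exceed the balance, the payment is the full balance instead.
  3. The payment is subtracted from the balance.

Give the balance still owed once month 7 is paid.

# | Opening | Payment | End bal
1 | $195.30 | $16.28 | $179.02
2 | $179.02 | $16.27 | $162.75
3 | $162.75 | $16.28 | $146.47
4 | $146.47 | $16.27 | $130.20
5 | $130.20 | $16.28 | $113.92
6 | $113.92 | $16.27 | $97.65
7 | $97.65 | $16.28 | $81.37

$81.37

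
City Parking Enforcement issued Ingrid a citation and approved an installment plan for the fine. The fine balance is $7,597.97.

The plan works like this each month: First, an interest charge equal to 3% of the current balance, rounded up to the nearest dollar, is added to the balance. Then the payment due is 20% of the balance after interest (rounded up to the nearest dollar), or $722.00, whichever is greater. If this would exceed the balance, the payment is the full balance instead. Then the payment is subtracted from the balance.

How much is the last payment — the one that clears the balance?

$235.97

Month 1: opening $7,597.97; interest $228.00 → $7,825.97; payment $1,566.00; balance $6,259.97
Month 2: opening $6,259.97; interest $188.00 → $6,447.97; payment $1,290.00; balance $5,157.97
Month 3: opening $5,157.97; interest $155.00 → $5,312.97; payment $1,063.00; balance $4,249.97
Month 4: opening $4,249.97; interest $128.00 → $4,377.97; payment $876.00; balance $3,501.97
Month 5: opening $3,501.97; interest $106.00 → $3,607.97; payment $722.00; balance $2,885.97
Month 6: opening $2,885.97; interest $87.00 → $2,972.97; payment $722.00; balance $2,250.97
Month 7: opening $2,250.97; interest $68.00 → $2,318.97; payment $722.00; balance $1,596.97
Month 8: opening $1,596.97; interest $48.00 → $1,644.97; payment $722.00; balance $922.97
Month 9: opening $922.97; interest $28.00 → $950.97; payment $722.00; balance $228.97
Month 10: opening $228.97; interest $7.00 → $235.97; payment $235.97; balance $0.00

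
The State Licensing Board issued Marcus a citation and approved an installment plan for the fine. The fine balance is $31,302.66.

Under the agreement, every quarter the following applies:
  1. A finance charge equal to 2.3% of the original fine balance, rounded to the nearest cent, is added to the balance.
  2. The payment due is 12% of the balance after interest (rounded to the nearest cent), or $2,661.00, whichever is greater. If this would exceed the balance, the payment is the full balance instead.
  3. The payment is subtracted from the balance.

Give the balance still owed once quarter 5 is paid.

Quarter 1: $31,302.66 +$719.96 interest = $32,022.62; pay $3,842.71 → $28,179.91
Quarter 2: $28,179.91 +$719.96 interest = $28,899.87; pay $3,467.98 → $25,431.89
Quarter 3: $25,431.89 +$719.96 interest = $26,151.85; pay $3,138.22 → $23,013.63
Quarter 4: $23,013.63 +$719.96 interest = $23,733.59; pay $2,848.03 → $20,885.56
Quarter 5: $20,885.56 +$719.96 interest = $21,605.52; pay $2,661.00 → $18,944.52

$18,944.52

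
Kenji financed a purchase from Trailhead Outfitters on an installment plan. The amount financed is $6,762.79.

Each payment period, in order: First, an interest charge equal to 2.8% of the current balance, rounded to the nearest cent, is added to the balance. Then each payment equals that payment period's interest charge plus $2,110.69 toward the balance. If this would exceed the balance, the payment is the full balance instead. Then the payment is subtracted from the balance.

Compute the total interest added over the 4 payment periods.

# | Opening | Interest | Payment | End bal
1 | $6,762.79 | $189.36 | $2,300.05 | $4,652.10
2 | $4,652.10 | $130.26 | $2,240.95 | $2,541.41
3 | $2,541.41 | $71.16 | $2,181.85 | $430.72
4 | $430.72 | $12.06 | $442.78 | $0.00
Total interest: $189.36 + $130.26 + $71.16 + $12.06 = $402.84

$402.84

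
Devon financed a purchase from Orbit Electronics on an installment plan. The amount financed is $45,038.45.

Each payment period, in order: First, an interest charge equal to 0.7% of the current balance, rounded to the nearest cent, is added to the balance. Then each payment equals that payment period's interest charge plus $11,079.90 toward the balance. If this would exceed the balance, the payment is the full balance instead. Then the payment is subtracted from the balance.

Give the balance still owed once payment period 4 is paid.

Payment period 1: opening $45,038.45; interest $315.27 → $45,353.72; payment $11,395.17; balance $33,958.55
Payment period 2: opening $33,958.55; interest $237.71 → $34,196.26; payment $11,317.61; balance $22,878.65
Payment period 3: opening $22,878.65; interest $160.15 → $23,038.80; payment $11,240.05; balance $11,798.75
Payment period 4: opening $11,798.75; interest $82.59 → $11,881.34; payment $11,162.49; balance $718.85

$718.85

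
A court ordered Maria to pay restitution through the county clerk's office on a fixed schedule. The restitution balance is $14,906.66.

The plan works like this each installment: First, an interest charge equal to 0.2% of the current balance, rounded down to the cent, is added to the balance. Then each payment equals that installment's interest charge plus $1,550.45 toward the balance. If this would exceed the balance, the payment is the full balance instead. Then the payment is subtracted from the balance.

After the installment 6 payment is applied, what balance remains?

Installment 1: $14,906.66 +$29.81 interest = $14,936.47; pay $1,580.26 → $13,356.21
Installment 2: $13,356.21 +$26.71 interest = $13,382.92; pay $1,577.16 → $11,805.76
Installment 3: $11,805.76 +$23.61 interest = $11,829.37; pay $1,574.06 → $10,255.31
Installment 4: $10,255.31 +$20.51 interest = $10,275.82; pay $1,570.96 → $8,704.86
Installment 5: $8,704.86 +$17.40 interest = $8,722.26; pay $1,567.85 → $7,154.41
Installment 6: $7,154.41 +$14.30 interest = $7,168.71; pay $1,564.75 → $5,603.96

$5,603.96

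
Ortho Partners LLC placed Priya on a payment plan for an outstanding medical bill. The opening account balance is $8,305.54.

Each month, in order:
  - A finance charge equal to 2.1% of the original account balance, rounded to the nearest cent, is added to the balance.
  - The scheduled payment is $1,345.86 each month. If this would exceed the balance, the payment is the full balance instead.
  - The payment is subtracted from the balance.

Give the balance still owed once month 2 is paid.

Month 1: $8,305.54 +$174.42 interest = $8,479.96; pay $1,345.86 → $7,134.10
Month 2: $7,134.10 +$174.42 interest = $7,308.52; pay $1,345.86 → $5,962.66

$5,962.66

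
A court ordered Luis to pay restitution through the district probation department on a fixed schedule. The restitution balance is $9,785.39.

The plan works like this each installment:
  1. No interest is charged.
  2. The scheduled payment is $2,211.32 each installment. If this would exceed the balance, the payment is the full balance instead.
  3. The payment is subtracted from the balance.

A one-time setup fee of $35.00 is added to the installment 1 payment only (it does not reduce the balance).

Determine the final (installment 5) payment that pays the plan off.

$940.11

Installment 1: opening $9,785.39; payment $2,211.32 (+ $35.00 fee); balance $7,574.07
Installment 2: opening $7,574.07; payment $2,211.32; balance $5,362.75
Installment 3: opening $5,362.75; payment $2,211.32; balance $3,151.43
Installment 4: opening $3,151.43; payment $2,211.32; balance $940.11
Installment 5: opening $940.11; payment $940.11; balance $0.00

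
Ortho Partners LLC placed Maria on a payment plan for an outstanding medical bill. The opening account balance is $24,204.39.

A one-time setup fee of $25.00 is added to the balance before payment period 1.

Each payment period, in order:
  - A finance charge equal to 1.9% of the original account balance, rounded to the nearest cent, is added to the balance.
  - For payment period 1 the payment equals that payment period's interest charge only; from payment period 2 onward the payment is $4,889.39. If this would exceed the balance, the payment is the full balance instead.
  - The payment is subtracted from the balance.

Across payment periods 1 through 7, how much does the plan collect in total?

$27,448.55

# | Opening | Interest | Payment | End bal
1 | $24,229.39 | $459.88 | $459.88 | $24,229.39
2 | $24,229.39 | $459.88 | $4,889.39 | $19,799.88
3 | $19,799.88 | $459.88 | $4,889.39 | $15,370.37
4 | $15,370.37 | $459.88 | $4,889.39 | $10,940.86
5 | $10,940.86 | $459.88 | $4,889.39 | $6,511.35
6 | $6,511.35 | $459.88 | $4,889.39 | $2,081.84
7 | $2,081.84 | $459.88 | $2,541.72 | $0.00
Total paid: $27,448.55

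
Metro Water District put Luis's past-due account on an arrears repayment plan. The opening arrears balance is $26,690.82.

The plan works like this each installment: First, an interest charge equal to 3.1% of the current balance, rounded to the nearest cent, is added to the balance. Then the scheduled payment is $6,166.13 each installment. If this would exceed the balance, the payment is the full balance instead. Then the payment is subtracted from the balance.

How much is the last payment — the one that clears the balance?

Installment 1: $26,690.82 +$827.42 interest = $27,518.24; pay $6,166.13 → $21,352.11
Installment 2: $21,352.11 +$661.92 interest = $22,014.03; pay $6,166.13 → $15,847.90
Installment 3: $15,847.90 +$491.28 interest = $16,339.18; pay $6,166.13 → $10,173.05
Installment 4: $10,173.05 +$315.36 interest = $10,488.41; pay $6,166.13 → $4,322.28
Installment 5: $4,322.28 +$133.99 interest = $4,456.27; pay $4,456.27 → $0.00

$4,456.27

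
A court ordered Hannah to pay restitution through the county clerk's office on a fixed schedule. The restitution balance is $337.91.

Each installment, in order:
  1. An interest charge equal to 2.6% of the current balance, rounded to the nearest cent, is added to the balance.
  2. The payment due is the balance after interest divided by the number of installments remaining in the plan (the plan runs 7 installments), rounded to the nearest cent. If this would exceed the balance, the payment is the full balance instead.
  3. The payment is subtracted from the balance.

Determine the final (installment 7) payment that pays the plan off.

$57.77

Installment 1: $337.91 +$8.79 interest = $346.70; pay $49.53 → $297.17
Installment 2: $297.17 +$7.73 interest = $304.90; pay $50.82 → $254.08
Installment 3: $254.08 +$6.61 interest = $260.69; pay $52.14 → $208.55
Installment 4: $208.55 +$5.42 interest = $213.97; pay $53.49 → $160.48
Installment 5: $160.48 +$4.17 interest = $164.65; pay $54.88 → $109.77
Installment 6: $109.77 +$2.85 interest = $112.62; pay $56.31 → $56.31
Installment 7: $56.31 +$1.46 interest = $57.77; pay $57.77 → $0.00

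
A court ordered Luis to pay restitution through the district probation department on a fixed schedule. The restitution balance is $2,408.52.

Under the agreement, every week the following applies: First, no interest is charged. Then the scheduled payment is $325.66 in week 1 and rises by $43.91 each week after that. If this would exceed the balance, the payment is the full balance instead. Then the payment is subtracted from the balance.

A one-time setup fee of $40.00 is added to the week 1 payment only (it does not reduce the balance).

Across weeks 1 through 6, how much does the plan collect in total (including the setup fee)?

$2,448.52

Week 1: $2,408.52 − $325.66 (+ $40.00 fee) → $2,082.86
Week 2: $2,082.86 − $369.57 → $1,713.29
Week 3: $1,713.29 − $413.48 → $1,299.81
Week 4: $1,299.81 − $457.39 → $842.42
Week 5: $842.42 − $501.30 → $341.12
Week 6: $341.12 − $341.12 → $0.00
Total paid: $2,448.52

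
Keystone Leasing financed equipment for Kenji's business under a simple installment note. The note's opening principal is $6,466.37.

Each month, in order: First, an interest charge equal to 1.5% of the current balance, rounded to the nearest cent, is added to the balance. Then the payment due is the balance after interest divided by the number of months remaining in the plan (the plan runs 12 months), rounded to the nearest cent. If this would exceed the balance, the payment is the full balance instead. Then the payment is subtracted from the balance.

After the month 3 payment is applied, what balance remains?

Month 1: $6,466.37 +$97.00 interest = $6,563.37; pay $546.95 → $6,016.42
Month 2: $6,016.42 +$90.25 interest = $6,106.67; pay $555.15 → $5,551.52
Month 3: $5,551.52 +$83.27 interest = $5,634.79; pay $563.48 → $5,071.31

$5,071.31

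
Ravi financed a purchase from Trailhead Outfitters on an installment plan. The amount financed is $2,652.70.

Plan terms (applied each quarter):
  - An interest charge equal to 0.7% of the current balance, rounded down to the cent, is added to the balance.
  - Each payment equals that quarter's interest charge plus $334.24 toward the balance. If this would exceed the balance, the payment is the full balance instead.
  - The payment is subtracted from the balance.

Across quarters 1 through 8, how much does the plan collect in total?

Quarter 1: $2,652.70 +$18.56 interest = $2,671.26; pay $352.80 → $2,318.46
Quarter 2: $2,318.46 +$16.22 interest = $2,334.68; pay $350.46 → $1,984.22
Quarter 3: $1,984.22 +$13.88 interest = $1,998.10; pay $348.12 → $1,649.98
Quarter 4: $1,649.98 +$11.54 interest = $1,661.52; pay $345.78 → $1,315.74
Quarter 5: $1,315.74 +$9.21 interest = $1,324.95; pay $343.45 → $981.50
Quarter 6: $981.50 +$6.87 interest = $988.37; pay $341.11 → $647.26
Quarter 7: $647.26 +$4.53 interest = $651.79; pay $338.77 → $313.02
Quarter 8: $313.02 +$2.19 interest = $315.21; pay $315.21 → $0.00
Total paid: $2,735.70

$2,735.70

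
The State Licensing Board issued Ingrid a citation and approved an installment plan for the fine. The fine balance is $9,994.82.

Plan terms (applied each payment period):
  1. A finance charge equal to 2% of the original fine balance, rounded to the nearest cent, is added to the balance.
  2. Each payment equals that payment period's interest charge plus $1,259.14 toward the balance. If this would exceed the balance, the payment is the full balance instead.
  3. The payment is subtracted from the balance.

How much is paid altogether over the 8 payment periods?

Payment period 1: $9,994.82 +$199.90 interest = $10,194.72; pay $1,459.04 → $8,735.68
Payment period 2: $8,735.68 +$199.90 interest = $8,935.58; pay $1,459.04 → $7,476.54
Payment period 3: $7,476.54 +$199.90 interest = $7,676.44; pay $1,459.04 → $6,217.40
Payment period 4: $6,217.40 +$199.90 interest = $6,417.30; pay $1,459.04 → $4,958.26
Payment period 5: $4,958.26 +$199.90 interest = $5,158.16; pay $1,459.04 → $3,699.12
Payment period 6: $3,699.12 +$199.90 interest = $3,899.02; pay $1,459.04 → $2,439.98
Payment period 7: $2,439.98 +$199.90 interest = $2,639.88; pay $1,459.04 → $1,180.84
Payment period 8: $1,180.84 +$199.90 interest = $1,380.74; pay $1,380.74 → $0.00
Total paid: $11,594.02

$11,594.02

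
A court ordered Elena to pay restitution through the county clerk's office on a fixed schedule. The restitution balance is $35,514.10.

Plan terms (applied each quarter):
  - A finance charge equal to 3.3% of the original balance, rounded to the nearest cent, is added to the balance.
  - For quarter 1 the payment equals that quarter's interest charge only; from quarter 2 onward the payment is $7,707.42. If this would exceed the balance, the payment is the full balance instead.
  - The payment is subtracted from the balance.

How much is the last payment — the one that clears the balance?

Quarter 1: opening $35,514.10; interest $1,171.97 → $36,686.07; payment $1,171.97; balance $35,514.10
Quarter 2: opening $35,514.10; interest $1,171.97 → $36,686.07; payment $7,707.42; balance $28,978.65
Quarter 3: opening $28,978.65; interest $1,171.97 → $30,150.62; payment $7,707.42; balance $22,443.20
Quarter 4: opening $22,443.20; interest $1,171.97 → $23,615.17; payment $7,707.42; balance $15,907.75
Quarter 5: opening $15,907.75; interest $1,171.97 → $17,079.72; payment $7,707.42; balance $9,372.30
Quarter 6: opening $9,372.30; interest $1,171.97 → $10,544.27; payment $7,707.42; balance $2,836.85
Quarter 7: opening $2,836.85; interest $1,171.97 → $4,008.82; payment $4,008.82; balance $0.00

$4,008.82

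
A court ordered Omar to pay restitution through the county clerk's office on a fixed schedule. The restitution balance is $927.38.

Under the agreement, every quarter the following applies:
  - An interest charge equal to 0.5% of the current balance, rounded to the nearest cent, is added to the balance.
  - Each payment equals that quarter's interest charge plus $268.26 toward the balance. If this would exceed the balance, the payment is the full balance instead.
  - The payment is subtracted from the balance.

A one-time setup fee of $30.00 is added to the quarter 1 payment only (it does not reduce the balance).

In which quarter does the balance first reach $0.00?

4

Quarter 1: $927.38 +$4.64 interest = $932.02; pay $272.90 (+ $30.00 fee) → $659.12
Quarter 2: $659.12 +$3.30 interest = $662.42; pay $271.56 → $390.86
Quarter 3: $390.86 +$1.95 interest = $392.81; pay $270.21 → $122.60
Quarter 4: $122.60 +$0.61 interest = $123.21; pay $123.21 → $0.00
Balance reaches $0.00 in quarter 4.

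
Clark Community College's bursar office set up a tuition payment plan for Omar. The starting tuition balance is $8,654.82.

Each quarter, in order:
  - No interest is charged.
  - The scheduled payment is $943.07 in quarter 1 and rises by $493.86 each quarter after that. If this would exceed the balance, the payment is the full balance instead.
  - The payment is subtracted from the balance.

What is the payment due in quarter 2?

Quarter 1: opening $8,654.82; payment $943.07; balance $7,711.75
Quarter 2: opening $7,711.75; payment $1,436.93; balance $6,274.82

$1,436.93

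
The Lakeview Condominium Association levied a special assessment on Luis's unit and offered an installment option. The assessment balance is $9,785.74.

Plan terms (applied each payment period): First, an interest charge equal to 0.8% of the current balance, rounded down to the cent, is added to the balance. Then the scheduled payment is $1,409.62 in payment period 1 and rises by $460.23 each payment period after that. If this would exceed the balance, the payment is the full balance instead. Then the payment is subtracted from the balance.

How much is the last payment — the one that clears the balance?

$1,632.96

# | Opening | Interest | Payment | End bal
1 | $9,785.74 | $78.28 | $1,409.62 | $8,454.40
2 | $8,454.40 | $67.63 | $1,869.85 | $6,652.18
3 | $6,652.18 | $53.21 | $2,330.08 | $4,375.31
4 | $4,375.31 | $35.00 | $2,790.31 | $1,620.00
5 | $1,620.00 | $12.96 | $1,632.96 | $0.00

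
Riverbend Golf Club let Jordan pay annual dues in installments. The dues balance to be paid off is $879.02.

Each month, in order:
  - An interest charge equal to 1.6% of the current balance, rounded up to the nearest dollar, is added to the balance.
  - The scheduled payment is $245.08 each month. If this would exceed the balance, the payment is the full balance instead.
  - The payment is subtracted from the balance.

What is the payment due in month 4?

Month 1: opening $879.02; interest $15.00 → $894.02; payment $245.08; balance $648.94
Month 2: opening $648.94; interest $11.00 → $659.94; payment $245.08; balance $414.86
Month 3: opening $414.86; interest $7.00 → $421.86; payment $245.08; balance $176.78
Month 4: opening $176.78; interest $3.00 → $179.78; payment $179.78; balance $0.00

$179.78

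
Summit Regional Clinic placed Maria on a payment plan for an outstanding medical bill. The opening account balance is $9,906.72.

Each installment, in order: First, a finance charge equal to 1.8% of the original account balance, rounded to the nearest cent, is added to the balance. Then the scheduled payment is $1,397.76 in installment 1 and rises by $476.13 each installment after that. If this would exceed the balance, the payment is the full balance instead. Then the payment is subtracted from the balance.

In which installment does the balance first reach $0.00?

5

# | Opening | Interest | Payment | End bal
1 | $9,906.72 | $178.32 | $1,397.76 | $8,687.28
2 | $8,687.28 | $178.32 | $1,873.89 | $6,991.71
3 | $6,991.71 | $178.32 | $2,350.02 | $4,820.01
4 | $4,820.01 | $178.32 | $2,826.15 | $2,172.18
5 | $2,172.18 | $178.32 | $2,350.50 | $0.00
Balance reaches $0.00 in installment 5.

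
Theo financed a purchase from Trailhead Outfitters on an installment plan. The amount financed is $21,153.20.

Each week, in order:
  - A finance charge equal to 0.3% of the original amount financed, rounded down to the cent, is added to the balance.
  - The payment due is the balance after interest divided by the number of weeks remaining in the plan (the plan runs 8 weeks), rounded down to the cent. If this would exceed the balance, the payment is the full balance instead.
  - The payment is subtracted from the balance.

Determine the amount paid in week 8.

Week 1: $21,153.20 +$63.45 interest = $21,216.65; pay $2,652.08 → $18,564.57
Week 2: $18,564.57 +$63.45 interest = $18,628.02; pay $2,661.14 → $15,966.88
Week 3: $15,966.88 +$63.45 interest = $16,030.33; pay $2,671.72 → $13,358.61
Week 4: $13,358.61 +$63.45 interest = $13,422.06; pay $2,684.41 → $10,737.65
Week 5: $10,737.65 +$63.45 interest = $10,801.10; pay $2,700.27 → $8,100.83
Week 6: $8,100.83 +$63.45 interest = $8,164.28; pay $2,721.42 → $5,442.86
Week 7: $5,442.86 +$63.45 interest = $5,506.31; pay $2,753.15 → $2,753.16
Week 8: $2,753.16 +$63.45 interest = $2,816.61; pay $2,816.61 → $0.00

$2,816.61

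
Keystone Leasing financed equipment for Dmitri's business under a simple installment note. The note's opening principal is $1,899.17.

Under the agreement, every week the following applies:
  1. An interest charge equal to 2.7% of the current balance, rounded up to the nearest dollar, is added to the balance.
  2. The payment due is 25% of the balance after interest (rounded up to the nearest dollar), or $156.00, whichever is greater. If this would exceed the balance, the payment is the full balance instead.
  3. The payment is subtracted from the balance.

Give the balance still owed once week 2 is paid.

$1,127.17

Week 1: opening $1,899.17; interest $52.00 → $1,951.17; payment $488.00; balance $1,463.17
Week 2: opening $1,463.17; interest $40.00 → $1,503.17; payment $376.00; balance $1,127.17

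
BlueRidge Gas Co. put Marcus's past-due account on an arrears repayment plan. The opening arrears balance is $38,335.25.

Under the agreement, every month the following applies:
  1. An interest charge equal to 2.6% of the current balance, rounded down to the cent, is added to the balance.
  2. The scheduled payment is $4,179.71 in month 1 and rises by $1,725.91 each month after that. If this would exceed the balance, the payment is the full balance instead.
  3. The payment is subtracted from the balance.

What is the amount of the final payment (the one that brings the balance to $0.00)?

$3,957.45

Month 1: opening $38,335.25; interest $996.71 → $39,331.96; payment $4,179.71; balance $35,152.25
Month 2: opening $35,152.25; interest $913.95 → $36,066.20; payment $5,905.62; balance $30,160.58
Month 3: opening $30,160.58; interest $784.17 → $30,944.75; payment $7,631.53; balance $23,313.22
Month 4: opening $23,313.22; interest $606.14 → $23,919.36; payment $9,357.44; balance $14,561.92
Month 5: opening $14,561.92; interest $378.60 → $14,940.52; payment $11,083.35; balance $3,857.17
Month 6: opening $3,857.17; interest $100.28 → $3,957.45; payment $3,957.45; balance $0.00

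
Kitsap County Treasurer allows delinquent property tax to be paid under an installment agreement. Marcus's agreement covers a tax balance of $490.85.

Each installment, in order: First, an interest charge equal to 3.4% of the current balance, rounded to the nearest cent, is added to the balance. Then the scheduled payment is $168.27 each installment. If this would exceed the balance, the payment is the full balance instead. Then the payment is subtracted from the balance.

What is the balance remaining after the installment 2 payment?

$182.54

Installment 1: $490.85 +$16.69 interest = $507.54; pay $168.27 → $339.27
Installment 2: $339.27 +$11.54 interest = $350.81; pay $168.27 → $182.54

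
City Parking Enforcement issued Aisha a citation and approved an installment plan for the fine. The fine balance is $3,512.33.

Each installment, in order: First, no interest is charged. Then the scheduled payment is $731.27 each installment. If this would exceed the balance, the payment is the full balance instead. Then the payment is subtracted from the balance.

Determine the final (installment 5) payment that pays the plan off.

Installment 1: $3,512.33 − $731.27 → $2,781.06
Installment 2: $2,781.06 − $731.27 → $2,049.79
Installment 3: $2,049.79 − $731.27 → $1,318.52
Installment 4: $1,318.52 − $731.27 → $587.25
Installment 5: $587.25 − $587.25 → $0.00

$587.25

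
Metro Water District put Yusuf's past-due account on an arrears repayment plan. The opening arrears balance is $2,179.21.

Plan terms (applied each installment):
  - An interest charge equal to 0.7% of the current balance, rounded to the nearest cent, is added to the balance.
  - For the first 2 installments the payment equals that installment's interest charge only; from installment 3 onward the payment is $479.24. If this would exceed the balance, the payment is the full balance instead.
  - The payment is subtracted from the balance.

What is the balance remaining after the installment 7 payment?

Installment 1: $2,179.21 +$15.25 interest = $2,194.46; pay $15.25 → $2,179.21
Installment 2: $2,179.21 +$15.25 interest = $2,194.46; pay $15.25 → $2,179.21
Installment 3: $2,179.21 +$15.25 interest = $2,194.46; pay $479.24 → $1,715.22
Installment 4: $1,715.22 +$12.01 interest = $1,727.23; pay $479.24 → $1,247.99
Installment 5: $1,247.99 +$8.74 interest = $1,256.73; pay $479.24 → $777.49
Installment 6: $777.49 +$5.44 interest = $782.93; pay $479.24 → $303.69
Installment 7: $303.69 +$2.13 interest = $305.82; pay $305.82 → $0.00

$0.00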